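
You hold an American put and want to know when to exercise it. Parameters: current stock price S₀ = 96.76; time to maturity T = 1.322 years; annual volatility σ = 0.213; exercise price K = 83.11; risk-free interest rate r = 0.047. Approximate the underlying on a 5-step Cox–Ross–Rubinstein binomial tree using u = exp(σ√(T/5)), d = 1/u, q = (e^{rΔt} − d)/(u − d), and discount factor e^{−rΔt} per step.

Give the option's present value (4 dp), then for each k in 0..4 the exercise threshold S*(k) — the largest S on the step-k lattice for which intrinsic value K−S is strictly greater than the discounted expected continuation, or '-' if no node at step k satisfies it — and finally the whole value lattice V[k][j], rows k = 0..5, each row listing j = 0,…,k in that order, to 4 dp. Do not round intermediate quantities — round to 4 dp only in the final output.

Δt=0.26440  u=1.11575  d=0.89626  q=0.52962  discount=0.98765
step 5 (expiry): payoffs max(K−S,0) = 27.1514 13.4476 0.0000 0.0000 0.0000 0.0000
step 4: (k=4,j=0): S=62.4357, (K−S)⁺=20.6743, hold=19.6479 ⇒ V=20.6743 exercise | (k=4,j=1): S=77.7256, (K−S)⁺=5.3844, hold=6.2474 ⇒ V=6.2474 continue | (k=4,j=2): S=96.7600, (K−S)⁺=0.0000, hold=0.0000 ⇒ V=0.0000 continue | (k=4,j=3): S=120.4557, (K−S)⁺=0.0000, hold=0.0000 ⇒ V=0.0000 continue | (k=4,j=4): S=149.9543, (K−S)⁺=0.0000, hold=0.0000 ⇒ V=0.0000 continue  boundary S*=62.4357
step 3: (k=3,j=0): S=69.6624, (K−S)⁺=13.4476, hold=12.8726 ⇒ V=13.4476 exercise | (k=3,j=1): S=86.7222, (K−S)⁺=0.0000, hold=2.9024 ⇒ V=2.9024 continue | (k=3,j=2): S=107.9597, (K−S)⁺=0.0000, hold=0.0000 ⇒ V=0.0000 continue | (k=3,j=3): S=134.3981, (K−S)⁺=0.0000, hold=0.0000 ⇒ V=0.0000 continue  boundary S*=69.6624
step 2: (k=2,j=0): S=77.7256, (K−S)⁺=5.3844, hold=7.7656 ⇒ V=7.7656 continue | (k=2,j=1): S=96.7600, (K−S)⁺=0.0000, hold=1.3484 ⇒ V=1.3484 continue | (k=2,j=2): S=120.4557, (K−S)⁺=0.0000, hold=0.0000 ⇒ V=0.0000 continue  boundary S*=-
step 1: (k=1,j=0): S=86.7222, (K−S)⁺=0.0000, hold=4.3130 ⇒ V=4.3130 continue | (k=1,j=1): S=107.9597, (K−S)⁺=0.0000, hold=0.6264 ⇒ V=0.6264 continue  boundary S*=-
step 0: (k=0,j=0): S=96.7600, (K−S)⁺=0.0000, hold=2.3314 ⇒ V=2.3314 continue  boundary S*=-

price = 2.3314
boundary = - - - 69.6624 62.4357
tree:
2.3314
4.3130 0.6264
7.7656 1.3484 0.0000
13.4476 2.9024 0.0000 0.0000
20.6743 6.2474 0.0000 0.0000 0.0000
27.1514 13.4476 0.0000 0.0000 0.0000 0.0000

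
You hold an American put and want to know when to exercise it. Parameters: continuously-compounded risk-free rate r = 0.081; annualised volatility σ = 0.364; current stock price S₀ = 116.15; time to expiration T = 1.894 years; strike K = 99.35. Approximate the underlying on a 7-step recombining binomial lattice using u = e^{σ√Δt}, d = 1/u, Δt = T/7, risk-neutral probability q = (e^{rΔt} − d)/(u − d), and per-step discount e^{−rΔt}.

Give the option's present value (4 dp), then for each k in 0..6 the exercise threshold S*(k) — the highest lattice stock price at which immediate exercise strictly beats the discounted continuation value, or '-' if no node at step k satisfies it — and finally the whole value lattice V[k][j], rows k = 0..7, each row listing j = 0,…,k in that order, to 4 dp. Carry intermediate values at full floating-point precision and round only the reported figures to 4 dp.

Δt=0.27057  u=1.20845  d=0.82751  q=0.51097  discount=0.97832
step 7 (expiry): payoffs max(K−S,0) = 68.4887 54.2815 33.5340 3.2353 0.0000 0.0000 0.0000 0.0000
step 6: (k=6,j=0): S=37.2944, (K−S)⁺=62.0556, hold=59.9019 ⇒ V=62.0556 exercise | (k=6,j=1): S=54.4631, (K−S)⁺=44.8869, hold=42.7333 ⇒ V=44.8869 exercise | (k=6,j=2): S=79.5354, (K−S)⁺=19.8146, hold=17.6609 ⇒ V=19.8146 exercise | (k=6,j=3): S=116.1500, (K−S)⁺=0.0000, hold=1.5478 ⇒ V=1.5478 continue | (k=6,j=4): S=169.6203, (K−S)⁺=0.0000, hold=0.0000 ⇒ V=0.0000 continue | (k=6,j=5): S=247.7060, (K−S)⁺=0.0000, hold=0.0000 ⇒ V=0.0000 continue | (k=6,j=6): S=361.7388, (K−S)⁺=0.0000, hold=0.0000 ⇒ V=0.0000 continue  boundary S*=79.5354
step 5: (k=5,j=0): S=45.0685, (K−S)⁺=54.2815, hold=52.1279 ⇒ V=54.2815 exercise | (k=5,j=1): S=65.8160, (K−S)⁺=33.5340, hold=31.3803 ⇒ V=33.5340 exercise | (k=5,j=2): S=96.1147, (K−S)⁺=3.2353, hold=10.2536 ⇒ V=10.2536 continue | (k=5,j=3): S=140.3617, (K−S)⁺=0.0000, hold=0.7405 ⇒ V=0.7405 continue | (k=5,j=4): S=204.9780, (K−S)⁺=0.0000, hold=0.0000 ⇒ V=0.0000 continue | (k=5,j=5): S=299.3407, (K−S)⁺=0.0000, hold=0.0000 ⇒ V=0.0000 continue  boundary S*=65.8160
step 4: (k=4,j=0): S=54.4631, (K−S)⁺=44.8869, hold=42.7333 ⇒ V=44.8869 exercise | (k=4,j=1): S=79.5354, (K−S)⁺=19.8146, hold=21.1693 ⇒ V=21.1693 continue | (k=4,j=2): S=116.1500, (K−S)⁺=0.0000, hold=5.2758 ⇒ V=5.2758 continue | (k=4,j=3): S=169.6203, (K−S)⁺=0.0000, hold=0.3543 ⇒ V=0.3543 continue | (k=4,j=4): S=247.7060, (K−S)⁺=0.0000, hold=0.0000 ⇒ V=0.0000 continue  boundary S*=54.4631
step 3: (k=3,j=0): S=65.8160, (K−S)⁺=33.5340, hold=32.0576 ⇒ V=33.5340 exercise | (k=3,j=1): S=96.1147, (K−S)⁺=3.2353, hold=12.7653 ⇒ V=12.7653 continue | (k=3,j=2): S=140.3617, (K−S)⁺=0.0000, hold=2.7012 ⇒ V=2.7012 continue | (k=3,j=3): S=204.9780, (K−S)⁺=0.0000, hold=0.1695 ⇒ V=0.1695 continue  boundary S*=65.8160
step 2: (k=2,j=0): S=79.5354, (K−S)⁺=19.8146, hold=22.4249 ⇒ V=22.4249 continue | (k=2,j=1): S=116.1500, (K−S)⁺=0.0000, hold=7.4576 ⇒ V=7.4576 continue | (k=2,j=2): S=169.6203, (K−S)⁺=0.0000, hold=1.3771 ⇒ V=1.3771 continue  boundary S*=-
step 1: (k=1,j=0): S=96.1147, (K−S)⁺=3.2353, hold=14.4567 ⇒ V=14.4567 continue | (k=1,j=1): S=140.3617, (K−S)⁺=0.0000, hold=4.2563 ⇒ V=4.2563 continue  boundary S*=-
step 0: (k=0,j=0): S=116.1500, (K−S)⁺=0.0000, hold=9.0442 ⇒ V=9.0442 continue  boundary S*=-

price = 9.0442
boundary = - - - 65.8160 54.4631 65.8160 79.5354
tree:
9.0442
14.4567 4.2563
22.4249 7.4576 1.3771
33.5340 12.7653 2.7012 0.1695
44.8869 21.1693 5.2758 0.3543 0.0000
54.2815 33.5340 10.2536 0.7405 0.0000 0.0000
62.0556 44.8869 19.8146 1.5478 0.0000 0.0000 0.0000
68.4887 54.2815 33.5340 3.2353 0.0000 0.0000 0.0000 0.0000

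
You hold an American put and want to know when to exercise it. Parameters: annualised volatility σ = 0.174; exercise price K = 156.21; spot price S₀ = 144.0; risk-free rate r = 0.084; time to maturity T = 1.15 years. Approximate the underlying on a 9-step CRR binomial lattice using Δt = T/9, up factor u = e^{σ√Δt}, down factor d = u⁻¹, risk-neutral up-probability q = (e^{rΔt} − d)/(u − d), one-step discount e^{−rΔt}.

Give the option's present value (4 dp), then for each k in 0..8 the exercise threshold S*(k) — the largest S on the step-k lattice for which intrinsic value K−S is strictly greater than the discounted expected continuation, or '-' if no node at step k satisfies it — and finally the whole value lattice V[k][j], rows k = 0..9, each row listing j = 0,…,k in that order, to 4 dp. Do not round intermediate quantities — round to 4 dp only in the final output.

price = 13.3404
boundary = - 135.3163 127.1563 135.3163 127.1563 135.3163 144.0000 135.3163 144.0000
tree:
13.3404
20.8937 7.9210
29.0537 13.0598 4.2121
36.7216 20.8937 7.4244 1.8796
43.9272 29.0537 12.6864 3.6137 0.6131
50.6982 36.7216 20.8937 6.7636 1.3169 0.0962
57.0609 43.9272 29.0537 12.2100 2.8019 0.2268 0.0000
63.0399 50.6982 36.7216 20.8937 5.8922 0.5345 0.0000 0.0000
68.6584 57.0609 43.9272 29.0537 12.2100 1.2597 0.0000 0.0000 0.0000
73.9380 63.0399 50.6982 36.7216 20.8937 2.9691 0.0000 0.0000 0.0000 0.0000

params: Δt=0.12778 u=1.06417 d=0.93970 q=0.57115 e^(-rΔt)=0.98932
t_9 payoffs: 73.9380 63.0399 50.6982 36.7216 20.8937 2.9691 0.0000 0.0000 0.0000 0.0000
t_8: node(8,0) S=87.5516 payoff=68.6584 vs cont=66.9907 → 68.6584 [stop]  node(8,1) S=99.1491 payoff=57.0609 vs cont=55.3932 → 57.0609 [stop]  node(8,2) S=112.2828 payoff=43.9272 vs cont=42.2595 → 43.9272 [stop]  node(8,3) S=127.1563 payoff=29.0537 vs cont=27.3860 → 29.0537 [stop]  node(8,4) S=144.0000 payoff=12.2100 vs cont=10.5423 → 12.2100 [stop]  node(8,5) S=163.0749 payoff=0.0000 vs cont=1.2597 → 1.2597 [wait]  node(8,6) S=184.6765 payoff=0.0000 vs cont=0.0000 → 0.0000 [wait]  node(8,7) S=209.1395 payoff=0.0000 vs cont=0.0000 → 0.0000 [wait]  node(8,8) S=236.8431 payoff=0.0000 vs cont=0.0000 → 0.0000 [wait]  ⇒ S*(8)=144.0000
t_7: node(7,0) S=93.1701 payoff=63.0399 vs cont=61.3722 → 63.0399 [stop]  node(7,1) S=105.5118 payoff=50.6982 vs cont=49.0305 → 50.6982 [stop]  node(7,2) S=119.4884 payoff=36.7216 vs cont=35.0539 → 36.7216 [stop]  node(7,3) S=135.3163 payoff=20.8937 vs cont=19.2260 → 20.8937 [stop]  node(7,4) S=153.2409 payoff=2.9691 vs cont=5.8922 → 5.8922 [wait]  node(7,5) S=173.5399 payoff=0.0000 vs cont=0.5345 → 0.5345 [wait]  node(7,6) S=196.5278 payoff=0.0000 vs cont=0.0000 → 0.0000 [wait]  node(7,7) S=222.5607 payoff=0.0000 vs cont=0.0000 → 0.0000 [wait]  ⇒ S*(7)=135.3163
t_6: node(6,0) S=99.1491 payoff=57.0609 vs cont=55.3932 → 57.0609 [stop]  node(6,1) S=112.2828 payoff=43.9272 vs cont=42.2595 → 43.9272 [stop]  node(6,2) S=127.1563 payoff=29.0537 vs cont=27.3860 → 29.0537 [stop]  node(6,3) S=144.0000 payoff=12.2100 vs cont=12.1940 → 12.2100 [stop]  node(6,4) S=163.0749 payoff=0.0000 vs cont=2.8019 → 2.8019 [wait]  node(6,5) S=184.6765 payoff=0.0000 vs cont=0.2268 → 0.2268 [wait]  node(6,6) S=209.1395 payoff=0.0000 vs cont=0.0000 → 0.0000 [wait]  ⇒ S*(6)=144.0000
t_5: node(5,0) S=105.5118 payoff=50.6982 vs cont=49.0305 → 50.6982 [stop]  node(5,1) S=119.4884 payoff=36.7216 vs cont=35.0539 → 36.7216 [stop]  node(5,2) S=135.3163 payoff=20.8937 vs cont=19.2260 → 20.8937 [stop]  node(5,3) S=153.2409 payoff=2.9691 vs cont=6.7636 → 6.7636 [wait]  node(5,4) S=173.5399 payoff=0.0000 vs cont=1.3169 → 1.3169 [wait]  node(5,5) S=196.5278 payoff=0.0000 vs cont=0.0962 → 0.0962 [wait]  ⇒ S*(5)=135.3163
t_4: node(4,0) S=112.2828 payoff=43.9272 vs cont=42.2595 → 43.9272 [stop]  node(4,1) S=127.1563 payoff=29.0537 vs cont=27.3860 → 29.0537 [stop]  node(4,2) S=144.0000 payoff=12.2100 vs cont=12.6864 → 12.6864 [wait]  node(4,3) S=163.0749 payoff=0.0000 vs cont=3.6137 → 3.6137 [wait]  node(4,4) S=184.6765 payoff=0.0000 vs cont=0.6131 → 0.6131 [wait]  ⇒ S*(4)=127.1563
t_3: node(3,0) S=119.4884 payoff=36.7216 vs cont=35.0539 → 36.7216 [stop]  node(3,1) S=135.3163 payoff=20.8937 vs cont=19.4952 → 20.8937 [stop]  node(3,2) S=153.2409 payoff=2.9691 vs cont=7.4244 → 7.4244 [wait]  node(3,3) S=173.5399 payoff=0.0000 vs cont=1.8796 → 1.8796 [wait]  ⇒ S*(3)=135.3163
t_2: node(2,0) S=127.1563 payoff=29.0537 vs cont=27.3860 → 29.0537 [stop]  node(2,1) S=144.0000 payoff=12.2100 vs cont=13.0598 → 13.0598 [wait]  node(2,2) S=163.0749 payoff=0.0000 vs cont=4.2121 → 4.2121 [wait]  ⇒ S*(2)=127.1563
t_1: node(1,0) S=135.3163 payoff=20.8937 vs cont=19.7062 → 20.8937 [stop]  node(1,1) S=153.2409 payoff=2.9691 vs cont=7.9210 → 7.9210 [wait]  ⇒ S*(1)=135.3163
t_0: node(0,0) S=144.0000 payoff=12.2100 vs cont=13.3404 → 13.3404 [wait]  ⇒ S*(0)=-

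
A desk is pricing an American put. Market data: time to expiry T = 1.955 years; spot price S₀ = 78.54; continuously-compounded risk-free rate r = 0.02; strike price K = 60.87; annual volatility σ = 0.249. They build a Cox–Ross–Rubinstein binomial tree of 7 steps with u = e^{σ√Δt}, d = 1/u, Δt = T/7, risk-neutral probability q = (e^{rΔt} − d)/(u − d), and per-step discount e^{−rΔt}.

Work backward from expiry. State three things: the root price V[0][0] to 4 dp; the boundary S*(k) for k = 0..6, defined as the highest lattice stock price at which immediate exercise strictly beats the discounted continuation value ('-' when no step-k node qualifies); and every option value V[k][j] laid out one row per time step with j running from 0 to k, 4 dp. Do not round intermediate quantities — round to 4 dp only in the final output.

price = 2.8450
boundary = - - - - - 40.6768 46.3976
tree:
2.8450
4.4928 1.1513
6.9176 2.0042 0.2709
10.3215 3.4309 0.5325 0.0000
14.8035 5.7444 1.0466 0.0000 0.0000
20.1932 9.3269 2.0571 0.0000 0.0000 0.0000
25.2087 14.4724 4.0433 0.0000 0.0000 0.0000 0.0000
29.6057 20.1932 7.9470 0.0000 0.0000 0.0000 0.0000 0.0000

Δt=0.27929  u=1.14064  d=0.87670  q=0.48837  discount=0.99443
step 7 (expiry): payoffs max(K−S,0) = 29.6057 20.1932 7.9470 0.0000 0.0000 0.0000 0.0000 0.0000
step 6: (k=6,j=0): S=35.6613, (K−S)⁺=25.2087, hold=24.8696 ⇒ V=25.2087 exercise | (k=6,j=1): S=46.3976, (K−S)⁺=14.4724, hold=14.1334 ⇒ V=14.4724 exercise | (k=6,j=2): S=60.3661, (K−S)⁺=0.5039, hold=4.0433 ⇒ V=4.0433 continue | (k=6,j=3): S=78.5400, (K−S)⁺=0.0000, hold=0.0000 ⇒ V=0.0000 continue | (k=6,j=4): S=102.1854, (K−S)⁺=0.0000, hold=0.0000 ⇒ V=0.0000 continue | (k=6,j=5): S=132.9495, (K−S)⁺=0.0000, hold=0.0000 ⇒ V=0.0000 continue | (k=6,j=6): S=172.9754, (K−S)⁺=0.0000, hold=0.0000 ⇒ V=0.0000 continue  boundary S*=46.3976
step 5: (k=5,j=0): S=40.6768, (K−S)⁺=20.1932, hold=19.8542 ⇒ V=20.1932 exercise | (k=5,j=1): S=52.9230, (K−S)⁺=7.9470, hold=9.3269 ⇒ V=9.3269 continue | (k=5,j=2): S=68.8560, (K−S)⁺=0.0000, hold=2.0571 ⇒ V=2.0571 continue | (k=5,j=3): S=89.5859, (K−S)⁺=0.0000, hold=0.0000 ⇒ V=0.0000 continue | (k=5,j=4): S=116.5568, (K−S)⁺=0.0000, hold=0.0000 ⇒ V=0.0000 continue | (k=5,j=5): S=151.6476, (K−S)⁺=0.0000, hold=0.0000 ⇒ V=0.0000 continue  boundary S*=40.6768
step 4: (k=4,j=0): S=46.3976, (K−S)⁺=14.4724, hold=14.8035 ⇒ V=14.8035 continue | (k=4,j=1): S=60.3661, (K−S)⁺=0.5039, hold=5.7444 ⇒ V=5.7444 continue | (k=4,j=2): S=78.5400, (K−S)⁺=0.0000, hold=1.0466 ⇒ V=1.0466 continue | (k=4,j=3): S=102.1854, (K−S)⁺=0.0000, hold=0.0000 ⇒ V=0.0000 continue | (k=4,j=4): S=132.9495, (K−S)⁺=0.0000, hold=0.0000 ⇒ V=0.0000 continue  boundary S*=-
step 3: (k=3,j=0): S=52.9230, (K−S)⁺=7.9470, hold=10.3215 ⇒ V=10.3215 continue | (k=3,j=1): S=68.8560, (K−S)⁺=0.0000, hold=3.4309 ⇒ V=3.4309 continue | (k=3,j=2): S=89.5859, (K−S)⁺=0.0000, hold=0.5325 ⇒ V=0.5325 continue | (k=3,j=3): S=116.5568, (K−S)⁺=0.0000, hold=0.0000 ⇒ V=0.0000 continue  boundary S*=-
step 2: (k=2,j=0): S=60.3661, (K−S)⁺=0.5039, hold=6.9176 ⇒ V=6.9176 continue | (k=2,j=1): S=78.5400, (K−S)⁺=0.0000, hold=2.0042 ⇒ V=2.0042 continue | (k=2,j=2): S=102.1854, (K−S)⁺=0.0000, hold=0.2709 ⇒ V=0.2709 continue  boundary S*=-
step 1: (k=1,j=0): S=68.8560, (K−S)⁺=0.0000, hold=4.4928 ⇒ V=4.4928 continue | (k=1,j=1): S=89.5859, (K−S)⁺=0.0000, hold=1.1513 ⇒ V=1.1513 continue  boundary S*=-
step 0: (k=0,j=0): S=78.5400, (K−S)⁺=0.0000, hold=2.8450 ⇒ V=2.8450 continue  boundary S*=-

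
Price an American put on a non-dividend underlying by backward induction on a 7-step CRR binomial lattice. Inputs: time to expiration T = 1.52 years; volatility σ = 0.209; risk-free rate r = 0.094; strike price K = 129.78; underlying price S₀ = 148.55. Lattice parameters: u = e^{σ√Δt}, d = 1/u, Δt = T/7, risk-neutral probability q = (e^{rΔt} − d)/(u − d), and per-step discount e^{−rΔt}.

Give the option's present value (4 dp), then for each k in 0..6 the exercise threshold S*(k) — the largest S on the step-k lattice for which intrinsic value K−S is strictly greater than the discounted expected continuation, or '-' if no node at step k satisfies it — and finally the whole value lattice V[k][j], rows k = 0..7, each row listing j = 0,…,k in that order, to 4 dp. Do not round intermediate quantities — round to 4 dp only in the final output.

price = 2.8541
boundary = - - - 110.9133 100.6206 110.9133 100.6206
tree:
2.8541
5.5237 1.0331
10.3915 2.2145 0.2190
18.8667 4.6574 0.5340 0.0000
29.1594 9.5466 1.3019 0.0000 0.0000
38.4968 18.8667 3.1741 0.0000 0.0000 0.0000
46.9678 29.1594 7.7386 0.0000 0.0000 0.0000 0.0000
54.6527 38.4968 18.8667 0.0000 0.0000 0.0000 0.0000 0.0000

Δt=0.21714, u=1.10229, d=0.90720, q=0.58137, disc=e^(-rΔt)=0.97980
k=7 terminal: V=max(K-S,0) → 54.6527 38.4968 18.8667 0.0000 0.0000 0.0000 0.0000 0.0000
k=6: j=0 S=82.8122 intr=46.9678 cont=44.3457 V=46.9678[EX]; j=1 S=100.6206 intr=29.1594 cont=26.5372 V=29.1594[EX]; j=2 S=122.2587 intr=7.5213 cont=7.7386 V=7.7386[hold]; j=3 S=148.5500 intr=0.0000 cont=0.0000 V=0.0000[hold]; j=4 S=180.4951 intr=0.0000 cont=0.0000 V=0.0000[hold]; j=5 S=219.3099 intr=0.0000 cont=0.0000 V=0.0000[hold]; j=6 S=266.4717 intr=0.0000 cont=0.0000 V=0.0000[hold]  S*(6)=100.6206
k=5: j=0 S=91.2832 intr=38.4968 cont=35.8747 V=38.4968[EX]; j=1 S=110.9133 intr=18.8667 cont=16.3684 V=18.8667[EX]; j=2 S=134.7647 intr=0.0000 cont=3.1741 V=3.1741[hold]; j=3 S=163.7454 intr=0.0000 cont=0.0000 V=0.0000[hold]; j=4 S=198.9582 intr=0.0000 cont=0.0000 V=0.0000[hold]; j=5 S=241.7434 intr=0.0000 cont=0.0000 V=0.0000[hold]  S*(5)=110.9133
k=4: j=0 S=100.6206 intr=29.1594 cont=26.5372 V=29.1594[EX]; j=1 S=122.2587 intr=7.5213 cont=9.5466 V=9.5466[hold]; j=2 S=148.5500 intr=0.0000 cont=1.3019 V=1.3019[hold]; j=3 S=180.4951 intr=0.0000 cont=0.0000 V=0.0000[hold]; j=4 S=219.3099 intr=0.0000 cont=0.0000 V=0.0000[hold]  S*(4)=100.6206
k=3: j=0 S=110.9133 intr=18.8667 cont=17.3983 V=18.8667[EX]; j=1 S=134.7647 intr=0.0000 cont=4.6574 V=4.6574[hold]; j=2 S=163.7454 intr=0.0000 cont=0.5340 V=0.5340[hold]; j=3 S=198.9582 intr=0.0000 cont=0.0000 V=0.0000[hold]  S*(3)=110.9133
k=2: j=0 S=122.2587 intr=7.5213 cont=10.3915 V=10.3915[hold]; j=1 S=148.5500 intr=0.0000 cont=2.2145 V=2.2145[hold]; j=2 S=180.4951 intr=0.0000 cont=0.2190 V=0.2190[hold]  S*(2)=-
k=1: j=0 S=134.7647 intr=0.0000 cont=5.5237 V=5.5237[hold]; j=1 S=163.7454 intr=0.0000 cont=1.0331 V=1.0331[hold]  S*(1)=-
k=0: j=0 S=148.5500 intr=0.0000 cont=2.8541 V=2.8541[hold]  S*(0)=-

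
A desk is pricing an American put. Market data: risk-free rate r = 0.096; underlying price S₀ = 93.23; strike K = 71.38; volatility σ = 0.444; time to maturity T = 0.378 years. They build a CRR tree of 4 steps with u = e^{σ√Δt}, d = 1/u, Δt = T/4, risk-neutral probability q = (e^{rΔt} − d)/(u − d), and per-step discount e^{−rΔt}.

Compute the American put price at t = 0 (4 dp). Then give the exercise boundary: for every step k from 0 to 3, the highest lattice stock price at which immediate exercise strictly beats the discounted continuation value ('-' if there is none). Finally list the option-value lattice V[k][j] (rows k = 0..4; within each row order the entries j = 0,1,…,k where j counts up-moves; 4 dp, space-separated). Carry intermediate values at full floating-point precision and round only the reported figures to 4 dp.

price = 1.2345
boundary = - - - 61.9050
tree:
1.2345
2.4363 0.0516
4.8057 0.1039 0.0000
9.4750 0.2093 0.0000 0.0000
17.3731 0.4218 0.0000 0.0000 0.0000

params: Δt=0.09450 u=1.14624 d=0.87242 q=0.49921 e^(-rΔt)=0.99097
t_4 payoffs: 17.3731 0.4218 0.0000 0.0000 0.0000
t_3: node(3,0) S=61.9050 payoff=9.4750 vs cont=8.8303 → 9.4750 [stop]  node(3,1) S=81.3353 payoff=0.0000 vs cont=0.2093 → 0.2093 [wait]  node(3,2) S=106.8642 payoff=0.0000 vs cont=0.0000 → 0.0000 [wait]  node(3,3) S=140.4059 payoff=0.0000 vs cont=0.0000 → 0.0000 [wait]  ⇒ S*(3)=61.9050
t_2: node(2,0) S=70.9582 payoff=0.4218 vs cont=4.8057 → 4.8057 [wait]  node(2,1) S=93.2300 payoff=0.0000 vs cont=0.1039 → 0.1039 [wait]  node(2,2) S=122.4923 payoff=0.0000 vs cont=0.0000 → 0.0000 [wait]  ⇒ S*(2)=-
t_1: node(1,0) S=81.3353 payoff=0.0000 vs cont=2.4363 → 2.4363 [wait]  node(1,1) S=106.8642 payoff=0.0000 vs cont=0.0516 → 0.0516 [wait]  ⇒ S*(1)=-
t_0: node(0,0) S=93.2300 payoff=0.0000 vs cont=1.2345 → 1.2345 [wait]  ⇒ S*(0)=-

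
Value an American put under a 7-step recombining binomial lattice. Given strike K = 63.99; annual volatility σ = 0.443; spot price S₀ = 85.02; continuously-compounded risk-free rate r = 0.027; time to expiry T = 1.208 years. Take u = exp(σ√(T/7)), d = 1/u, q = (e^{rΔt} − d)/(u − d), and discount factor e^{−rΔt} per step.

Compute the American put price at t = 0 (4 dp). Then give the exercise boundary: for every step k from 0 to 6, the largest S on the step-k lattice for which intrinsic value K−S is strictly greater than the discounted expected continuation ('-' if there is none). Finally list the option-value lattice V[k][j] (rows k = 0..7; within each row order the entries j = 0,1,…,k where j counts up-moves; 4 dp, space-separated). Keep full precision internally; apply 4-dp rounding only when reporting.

price = 5.5969
boundary = - - - - - 33.8770 40.7220
tree:
5.5969
8.3984 2.4521
12.2647 4.0651 0.6336
17.3180 6.6139 1.1938 0.0000
23.4439 10.4923 2.2490 0.0000 0.0000
30.1130 16.0589 4.2372 0.0000 0.0000 0.0000
35.8073 23.2680 7.9830 0.0000 0.0000 0.0000 0.0000
40.5445 30.1130 15.0401 0.0000 0.0000 0.0000 0.0000 0.0000

Δt=0.17257, u=1.20205, d=0.83191, q=0.46674, disc=e^(-rΔt)=0.99535
k=7 terminal: V=max(K-S,0) → 40.5445 30.1130 15.0401 0.0000 0.0000 0.0000 0.0000 0.0000
k=6: j=0 S=28.1827 intr=35.8073 cont=35.5099 V=35.8073[EX]; j=1 S=40.7220 intr=23.2680 cont=22.9706 V=23.2680[EX]; j=2 S=58.8403 intr=5.1497 cont=7.9830 V=7.9830[hold]; j=3 S=85.0200 intr=0.0000 cont=0.0000 V=0.0000[hold]; j=4 S=122.8478 intr=0.0000 cont=0.0000 V=0.0000[hold]; j=5 S=177.5062 intr=0.0000 cont=0.0000 V=0.0000[hold]; j=6 S=256.4838 intr=0.0000 cont=0.0000 V=0.0000[hold]  S*(6)=40.7220
k=5: j=0 S=33.8770 intr=30.1130 cont=29.8155 V=30.1130[EX]; j=1 S=48.9499 intr=15.0401 cont=16.0589 V=16.0589[hold]; j=2 S=70.7291 intr=0.0000 cont=4.2372 V=4.2372[hold]; j=3 S=102.1984 intr=0.0000 cont=0.0000 V=0.0000[hold]; j=4 S=147.6694 intr=0.0000 cont=0.0000 V=0.0000[hold]; j=5 S=213.3717 intr=0.0000 cont=0.0000 V=0.0000[hold]  S*(5)=33.8770
k=4: j=0 S=40.7220 intr=23.2680 cont=23.4439 V=23.4439[hold]; j=1 S=58.8403 intr=5.1497 cont=10.4923 V=10.4923[hold]; j=2 S=85.0200 intr=0.0000 cont=2.2490 V=2.2490[hold]; j=3 S=122.8478 intr=0.0000 cont=0.0000 V=0.0000[hold]; j=4 S=177.5062 intr=0.0000 cont=0.0000 V=0.0000[hold]  S*(4)=-
k=3: j=0 S=48.9499 intr=15.0401 cont=17.3180 V=17.3180[hold]; j=1 S=70.7291 intr=0.0000 cont=6.6139 V=6.6139[hold]; j=2 S=102.1984 intr=0.0000 cont=1.1938 V=1.1938[hold]; j=3 S=147.6694 intr=0.0000 cont=0.0000 V=0.0000[hold]  S*(3)=-
k=2: j=0 S=58.8403 intr=5.1497 cont=12.2647 V=12.2647[hold]; j=1 S=85.0200 intr=0.0000 cont=4.0651 V=4.0651[hold]; j=2 S=122.8478 intr=0.0000 cont=0.6336 V=0.6336[hold]  S*(2)=-
k=1: j=0 S=70.7291 intr=0.0000 cont=8.3984 V=8.3984[hold]; j=1 S=102.1984 intr=0.0000 cont=2.4521 V=2.4521[hold]  S*(1)=-
k=0: j=0 S=85.0200 intr=0.0000 cont=5.5969 V=5.5969[hold]  S*(0)=-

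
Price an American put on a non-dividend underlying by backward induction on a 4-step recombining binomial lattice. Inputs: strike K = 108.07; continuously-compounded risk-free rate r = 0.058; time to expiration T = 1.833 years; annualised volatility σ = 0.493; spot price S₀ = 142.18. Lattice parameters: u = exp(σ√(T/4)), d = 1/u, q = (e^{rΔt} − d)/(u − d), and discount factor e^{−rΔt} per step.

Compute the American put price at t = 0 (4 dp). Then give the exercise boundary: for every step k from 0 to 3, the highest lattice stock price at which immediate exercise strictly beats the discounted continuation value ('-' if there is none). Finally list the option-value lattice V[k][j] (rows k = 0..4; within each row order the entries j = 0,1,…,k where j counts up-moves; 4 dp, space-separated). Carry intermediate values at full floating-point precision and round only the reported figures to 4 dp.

Δt=0.45825, u=1.39617, d=0.71625, q=0.45695, disc=e^(-rΔt)=0.97377
k=4 terminal: V=max(K-S,0) → 70.6515 35.1306 0.0000 0.0000 0.0000
k=3: j=0 S=52.2425 intr=55.8275 cont=52.9930 V=55.8275[EX]; j=1 S=101.8358 intr=6.2342 cont=18.5774 V=18.5774[hold]; j=2 S=198.5073 intr=0.0000 cont=0.0000 V=0.0000[hold]; j=3 S=386.9481 intr=0.0000 cont=0.0000 V=0.0000[hold]  S*(3)=52.2425
k=2: j=0 S=72.9394 intr=35.1306 cont=37.7883 V=37.7883[hold]; j=1 S=142.1800 intr=0.0000 cont=9.8239 V=9.8239[hold]; j=2 S=277.1498 intr=0.0000 cont=0.0000 V=0.0000[hold]  S*(2)=-
k=1: j=0 S=101.8358 intr=6.2342 cont=24.3541 V=24.3541[hold]; j=1 S=198.5073 intr=0.0000 cont=5.1950 V=5.1950[hold]  S*(1)=-
k=0: j=0 S=142.1800 intr=0.0000 cont=15.1902 V=15.1902[hold]  S*(0)=-

price = 15.1902
boundary = - - - 52.2425
tree:
15.1902
24.3541 5.1950
37.7883 9.8239 0.0000
55.8275 18.5774 0.0000 0.0000
70.6515 35.1306 0.0000 0.0000 0.0000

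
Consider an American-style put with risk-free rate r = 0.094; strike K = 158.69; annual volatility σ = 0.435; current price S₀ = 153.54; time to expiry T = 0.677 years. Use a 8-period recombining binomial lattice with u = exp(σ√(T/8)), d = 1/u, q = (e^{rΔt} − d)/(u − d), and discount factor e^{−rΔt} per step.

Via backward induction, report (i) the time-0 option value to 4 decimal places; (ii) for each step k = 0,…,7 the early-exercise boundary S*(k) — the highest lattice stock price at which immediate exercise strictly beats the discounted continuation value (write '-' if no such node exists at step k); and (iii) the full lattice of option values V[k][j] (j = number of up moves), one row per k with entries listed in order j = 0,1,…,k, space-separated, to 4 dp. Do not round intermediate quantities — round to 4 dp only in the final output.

price = 20.6140
boundary = - - - 105.0390 92.5537 105.0390 119.2086 135.2896
tree:
20.6140
29.3068 12.2464
40.3643 18.7121 5.9732
53.6510 27.7160 10.0027 2.0372
66.1363 39.5010 16.3682 3.7940 0.3121
77.1376 53.6510 25.9752 7.0180 0.6290 0.0000
86.8313 66.1363 39.4814 12.8775 1.2678 0.0000 0.0000
95.3727 77.1376 53.6510 23.4004 2.5552 0.0000 0.0000 0.0000
102.8988 86.8313 66.1363 39.4814 5.1500 0.0000 0.0000 0.0000 0.0000

Δt=0.08463, u=1.13490, d=0.88114, q=0.49988, disc=e^(-rΔt)=0.99208
k=8 terminal: V=max(K-S,0) → 102.8988 86.8313 66.1363 39.4814 5.1500 0.0000 0.0000 0.0000 0.0000
k=7: j=0 S=63.3173 intr=95.3727 cont=94.1153 V=95.3727[EX]; j=1 S=81.5524 intr=77.1376 cont=75.8803 V=77.1376[EX]; j=2 S=105.0390 intr=53.6510 cont=52.3937 V=53.6510[EX]; j=3 S=135.2896 intr=23.4004 cont=22.1430 V=23.4004[EX]; j=4 S=174.2523 intr=0.0000 cont=2.5552 V=2.5552[hold]; j=5 S=224.4360 intr=0.0000 cont=0.0000 V=0.0000[hold]; j=6 S=289.0723 intr=0.0000 cont=0.0000 V=0.0000[hold]; j=7 S=372.3235 intr=0.0000 cont=0.0000 V=0.0000[hold]  S*(7)=135.2896
k=6: j=0 S=71.8587 intr=86.8313 cont=85.5739 V=86.8313[EX]; j=1 S=92.5537 intr=66.1363 cont=64.8790 V=66.1363[EX]; j=2 S=119.2086 intr=39.4814 cont=38.2241 V=39.4814[EX]; j=3 S=153.5400 intr=5.1500 cont=12.8775 V=12.8775[hold]; j=4 S=197.7587 intr=0.0000 cont=1.2678 V=1.2678[hold]; j=5 S=254.7120 intr=0.0000 cont=0.0000 V=0.0000[hold]; j=6 S=328.0677 intr=0.0000 cont=0.0000 V=0.0000[hold]  S*(6)=119.2086
k=5: j=0 S=81.5524 intr=77.1376 cont=75.8803 V=77.1376[EX]; j=1 S=105.0390 intr=53.6510 cont=52.3937 V=53.6510[EX]; j=2 S=135.2896 intr=23.4004 cont=25.9752 V=25.9752[hold]; j=3 S=174.2523 intr=0.0000 cont=7.0180 V=7.0180[hold]; j=4 S=224.4360 intr=0.0000 cont=0.6290 V=0.6290[hold]; j=5 S=289.0723 intr=0.0000 cont=0.0000 V=0.0000[hold]  S*(5)=105.0390
k=4: j=0 S=92.5537 intr=66.1363 cont=64.8790 V=66.1363[EX]; j=1 S=119.2086 intr=39.4814 cont=39.5010 V=39.5010[hold]; j=2 S=153.5400 intr=5.1500 cont=16.3682 V=16.3682[hold]; j=3 S=197.7587 intr=0.0000 cont=3.7940 V=3.7940[hold]; j=4 S=254.7120 intr=0.0000 cont=0.3121 V=0.3121[hold]  S*(4)=92.5537
k=3: j=0 S=105.0390 intr=53.6510 cont=52.4034 V=53.6510[EX]; j=1 S=135.2896 intr=23.4004 cont=27.7160 V=27.7160[hold]; j=2 S=174.2523 intr=0.0000 cont=10.0027 V=10.0027[hold]; j=3 S=224.4360 intr=0.0000 cont=2.0372 V=2.0372[hold]  S*(3)=105.0390
k=2: j=0 S=119.2086 intr=39.4814 cont=40.3643 V=40.3643[hold]; j=1 S=153.5400 intr=5.1500 cont=18.7121 V=18.7121[hold]; j=2 S=197.7587 intr=0.0000 cont=5.9732 V=5.9732[hold]  S*(2)=-
k=1: j=0 S=135.2896 intr=23.4004 cont=29.3068 V=29.3068[hold]; j=1 S=174.2523 intr=0.0000 cont=12.2464 V=12.2464[hold]  S*(1)=-
k=0: j=0 S=153.5400 intr=5.1500 cont=20.6140 V=20.6140[hold]  S*(0)=-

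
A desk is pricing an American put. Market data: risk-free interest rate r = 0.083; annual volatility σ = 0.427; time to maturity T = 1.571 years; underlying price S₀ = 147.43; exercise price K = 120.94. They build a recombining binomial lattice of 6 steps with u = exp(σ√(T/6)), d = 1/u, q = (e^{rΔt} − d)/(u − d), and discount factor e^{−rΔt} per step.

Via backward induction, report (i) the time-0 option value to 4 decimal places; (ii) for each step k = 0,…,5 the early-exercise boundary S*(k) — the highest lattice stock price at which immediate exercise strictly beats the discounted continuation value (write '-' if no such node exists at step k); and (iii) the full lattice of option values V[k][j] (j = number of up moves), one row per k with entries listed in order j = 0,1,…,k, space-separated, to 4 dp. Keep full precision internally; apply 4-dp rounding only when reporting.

params: Δt=0.26183 u=1.24420 d=0.80373 q=0.49547 e^(-rΔt)=0.97850
t_6 payoffs: 81.1989 59.4192 25.7034 0.0000 0.0000 0.0000 0.0000
t_5: node(5,0) S=49.4460 payoff=71.4940 vs cont=68.8941 → 71.4940 [stop]  node(5,1) S=76.5443 payoff=44.3957 vs cont=41.7957 → 44.3957 [stop]  node(5,2) S=118.4936 payoff=2.4464 vs cont=12.6893 → 12.6893 [wait]  node(5,3) S=183.4327 payoff=0.0000 vs cont=0.0000 → 0.0000 [wait]  node(5,4) S=283.9610 payoff=0.0000 vs cont=0.0000 → 0.0000 [wait]  node(5,5) S=439.5826 payoff=0.0000 vs cont=0.0000 → 0.0000 [wait]  ⇒ S*(5)=76.5443
t_4: node(4,0) S=61.5208 payoff=59.4192 vs cont=56.8192 → 59.4192 [stop]  node(4,1) S=95.2366 payoff=25.7034 vs cont=28.0694 → 28.0694 [wait]  node(4,2) S=147.4300 payoff=0.0000 vs cont=6.2645 → 6.2645 [wait]  node(4,3) S=228.2274 payoff=0.0000 vs cont=0.0000 → 0.0000 [wait]  node(4,4) S=353.3048 payoff=0.0000 vs cont=0.0000 → 0.0000 [wait]  ⇒ S*(4)=61.5208
t_3: node(3,0) S=76.5443 payoff=44.3957 vs cont=42.9428 → 44.3957 [stop]  node(3,1) S=118.4936 payoff=2.4464 vs cont=16.8945 → 16.8945 [wait]  node(3,2) S=183.4327 payoff=0.0000 vs cont=3.0927 → 3.0927 [wait]  node(3,3) S=283.9610 payoff=0.0000 vs cont=0.0000 → 0.0000 [wait]  ⇒ S*(3)=76.5443
t_2: node(2,0) S=95.2366 payoff=25.7034 vs cont=30.1082 → 30.1082 [wait]  node(2,1) S=147.4300 payoff=0.0000 vs cont=9.8399 → 9.8399 [wait]  node(2,2) S=228.2274 payoff=0.0000 vs cont=1.5268 → 1.5268 [wait]  ⇒ S*(2)=-
t_1: node(1,0) S=118.4936 payoff=2.4464 vs cont=19.6345 → 19.6345 [wait]  node(1,1) S=183.4327 payoff=0.0000 vs cont=5.5980 → 5.5980 [wait]  ⇒ S*(1)=-
t_0: node(0,0) S=147.4300 payoff=0.0000 vs cont=12.4072 → 12.4072 [wait]  ⇒ S*(0)=-

price = 12.4072
boundary = - - - 76.5443 61.5208 76.5443
tree:
12.4072
19.6345 5.5980
30.1082 9.8399 1.5268
44.3957 16.8945 3.0927 0.0000
59.4192 28.0694 6.2645 0.0000 0.0000
71.4940 44.3957 12.6893 0.0000 0.0000 0.0000
81.1989 59.4192 25.7034 0.0000 0.0000 0.0000 0.0000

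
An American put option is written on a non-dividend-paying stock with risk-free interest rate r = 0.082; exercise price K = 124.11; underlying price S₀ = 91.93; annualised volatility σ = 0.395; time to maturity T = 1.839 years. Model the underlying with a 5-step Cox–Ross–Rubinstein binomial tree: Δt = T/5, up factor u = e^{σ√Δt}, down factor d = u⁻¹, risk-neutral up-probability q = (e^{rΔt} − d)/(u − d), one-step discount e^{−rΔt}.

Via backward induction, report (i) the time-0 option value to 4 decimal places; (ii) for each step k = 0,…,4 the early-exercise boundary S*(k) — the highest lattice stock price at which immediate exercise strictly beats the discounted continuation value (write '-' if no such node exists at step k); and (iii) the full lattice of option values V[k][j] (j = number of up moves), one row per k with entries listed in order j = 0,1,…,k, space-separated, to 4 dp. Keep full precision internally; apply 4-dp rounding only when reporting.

price = 34.9510
boundary = - 72.3470 56.9356 72.3470 91.9300
tree:
34.9510
51.7630 20.5105
67.1744 33.3398 9.1163
79.3029 51.7630 17.2137 1.6920
88.8478 67.1744 32.1800 3.5135 0.0000
96.3594 79.3029 51.7630 7.2962 0.0000 0.0000

params: Δt=0.36780 u=1.27068 d=0.78698 q=0.50370 e^(-rΔt)=0.97029
t_5 payoffs: 96.3594 79.3029 51.7630 7.2962 0.0000 0.0000
t_4: node(4,0) S=35.2622 payoff=88.8478 vs cont=85.1605 → 88.8478 [stop]  node(4,1) S=56.9356 payoff=67.1744 vs cont=63.4872 → 67.1744 [stop]  node(4,2) S=91.9300 payoff=32.1800 vs cont=28.4928 → 32.1800 [stop]  node(4,3) S=148.4332 payoff=0.0000 vs cont=3.5135 → 3.5135 [wait]  node(4,4) S=239.6651 payoff=0.0000 vs cont=0.0000 → 0.0000 [wait]  ⇒ S*(4)=91.9300
t_3: node(3,0) S=44.8071 payoff=79.3029 vs cont=75.6157 → 79.3029 [stop]  node(3,1) S=72.3470 payoff=51.7630 vs cont=48.0758 → 51.7630 [stop]  node(3,2) S=116.8138 payoff=7.2962 vs cont=17.2137 → 17.2137 [wait]  node(3,3) S=188.6114 payoff=0.0000 vs cont=1.6920 → 1.6920 [wait]  ⇒ S*(3)=72.3470
t_2: node(2,0) S=56.9356 payoff=67.1744 vs cont=63.4872 → 67.1744 [stop]  node(2,1) S=91.9300 payoff=32.1800 vs cont=33.3398 → 33.3398 [wait]  node(2,2) S=148.4332 payoff=0.0000 vs cont=9.1163 → 9.1163 [wait]  ⇒ S*(2)=56.9356
t_1: node(1,0) S=72.3470 payoff=51.7630 vs cont=48.6426 → 51.7630 [stop]  node(1,1) S=116.8138 payoff=7.2962 vs cont=20.5105 → 20.5105 [wait]  ⇒ S*(1)=72.3470
t_0: node(0,0) S=91.9300 payoff=32.1800 vs cont=34.9510 → 34.9510 [wait]  ⇒ S*(0)=-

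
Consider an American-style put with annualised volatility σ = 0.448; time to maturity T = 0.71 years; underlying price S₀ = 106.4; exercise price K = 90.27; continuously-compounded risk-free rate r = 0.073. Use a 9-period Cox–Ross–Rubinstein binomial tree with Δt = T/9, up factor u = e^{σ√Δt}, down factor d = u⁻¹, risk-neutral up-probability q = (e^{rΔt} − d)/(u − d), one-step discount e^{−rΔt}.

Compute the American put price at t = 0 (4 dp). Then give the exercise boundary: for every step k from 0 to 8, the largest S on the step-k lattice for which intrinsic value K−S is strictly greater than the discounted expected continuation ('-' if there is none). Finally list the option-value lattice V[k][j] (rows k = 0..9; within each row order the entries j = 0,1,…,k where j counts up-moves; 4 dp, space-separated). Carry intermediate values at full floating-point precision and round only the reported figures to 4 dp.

price = 6.4448
boundary = - - - - - 56.7158 64.3208 56.7158 64.3208
tree:
6.4448
9.5585 3.2988
13.7969 5.2853 1.2821
19.2923 8.2730 2.2560 0.2894
25.9938 12.5849 3.9087 0.5724 0.0000
33.5542 18.4766 6.6366 1.1322 0.0000 0.0000
40.2600 25.9492 10.9619 2.2392 0.0000 0.0000 0.0000
46.1730 33.5542 17.4003 4.4288 0.0000 0.0000 0.0000 0.0000
51.3868 40.2600 25.9492 8.7593 0.0000 0.0000 0.0000 0.0000 0.0000
55.9842 46.1730 33.5542 17.3244 0.0000 0.0000 0.0000 0.0000 0.0000 0.0000

params: Δt=0.07889 u=1.13409 d=0.88176 q=0.49147 e^(-rΔt)=0.99426
t_9 payoffs: 55.9842 46.1730 33.5542 17.3244 0.0000 0.0000 0.0000 0.0000 0.0000 0.0000
t_8: node(8,0) S=38.8832 payoff=51.3868 vs cont=50.8685 → 51.3868 [stop]  node(8,1) S=50.0100 payoff=40.2600 vs cont=39.7417 → 40.2600 [stop]  node(8,2) S=64.3208 payoff=25.9492 vs cont=25.4308 → 25.9492 [stop]  node(8,3) S=82.7269 payoff=7.5431 vs cont=8.7593 → 8.7593 [wait]  node(8,4) S=106.4000 payoff=0.0000 vs cont=0.0000 → 0.0000 [wait]  node(8,5) S=136.8474 payoff=0.0000 vs cont=0.0000 → 0.0000 [wait]  node(8,6) S=176.0077 payoff=0.0000 vs cont=0.0000 → 0.0000 [wait]  node(8,7) S=226.3740 payoff=0.0000 vs cont=0.0000 → 0.0000 [wait]  node(8,8) S=291.1532 payoff=0.0000 vs cont=0.0000 → 0.0000 [wait]  ⇒ S*(8)=64.3208
t_7: node(7,0) S=44.0970 payoff=46.1730 vs cont=45.6546 → 46.1730 [stop]  node(7,1) S=56.7158 payoff=33.5542 vs cont=33.0358 → 33.5542 [stop]  node(7,2) S=72.9456 payoff=17.3244 vs cont=17.4003 → 17.4003 [wait]  node(7,3) S=93.8197 payoff=0.0000 vs cont=4.4288 → 4.4288 [wait]  node(7,4) S=120.6672 payoff=0.0000 vs cont=0.0000 → 0.0000 [wait]  node(7,5) S=155.1973 payoff=0.0000 vs cont=0.0000 → 0.0000 [wait]  node(7,6) S=199.6085 payoff=0.0000 vs cont=0.0000 → 0.0000 [wait]  node(7,7) S=256.7285 payoff=0.0000 vs cont=0.0000 → 0.0000 [wait]  ⇒ S*(7)=56.7158
t_6: node(6,0) S=50.0100 payoff=40.2600 vs cont=39.7417 → 40.2600 [stop]  node(6,1) S=64.3208 payoff=25.9492 vs cont=25.4679 → 25.9492 [stop]  node(6,2) S=82.7269 payoff=7.5431 vs cont=10.9619 → 10.9619 [wait]  node(6,3) S=106.4000 payoff=0.0000 vs cont=2.2392 → 2.2392 [wait]  node(6,4) S=136.8474 payoff=0.0000 vs cont=0.0000 → 0.0000 [wait]  node(6,5) S=176.0077 payoff=0.0000 vs cont=0.0000 → 0.0000 [wait]  node(6,6) S=226.3740 payoff=0.0000 vs cont=0.0000 → 0.0000 [wait]  ⇒ S*(6)=64.3208
t_5: node(5,0) S=56.7158 payoff=33.5542 vs cont=33.0358 → 33.5542 [stop]  node(5,1) S=72.9456 payoff=17.3244 vs cont=18.4766 → 18.4766 [wait]  node(5,2) S=93.8197 payoff=0.0000 vs cont=6.6366 → 6.6366 [wait]  node(5,3) S=120.6672 payoff=0.0000 vs cont=1.1322 → 1.1322 [wait]  node(5,4) S=155.1973 payoff=0.0000 vs cont=0.0000 → 0.0000 [wait]  node(5,5) S=199.6085 payoff=0.0000 vs cont=0.0000 → 0.0000 [wait]  ⇒ S*(5)=56.7158
t_4: node(4,0) S=64.3208 payoff=25.9492 vs cont=25.9938 → 25.9938 [wait]  node(4,1) S=82.7269 payoff=7.5431 vs cont=12.5849 → 12.5849 [wait]  node(4,2) S=106.4000 payoff=0.0000 vs cont=3.9087 → 3.9087 [wait]  node(4,3) S=136.8474 payoff=0.0000 vs cont=0.5724 → 0.5724 [wait]  node(4,4) S=176.0077 payoff=0.0000 vs cont=0.0000 → 0.0000 [wait]  ⇒ S*(4)=-
t_3: node(3,0) S=72.9456 payoff=17.3244 vs cont=19.2923 → 19.2923 [wait]  node(3,1) S=93.8197 payoff=0.0000 vs cont=8.2730 → 8.2730 [wait]  node(3,2) S=120.6672 payoff=0.0000 vs cont=2.2560 → 2.2560 [wait]  node(3,3) S=155.1973 payoff=0.0000 vs cont=0.2894 → 0.2894 [wait]  ⇒ S*(3)=-
t_2: node(2,0) S=82.7269 payoff=7.5431 vs cont=13.7969 → 13.7969 [wait]  node(2,1) S=106.4000 payoff=0.0000 vs cont=5.2853 → 5.2853 [wait]  node(2,2) S=136.8474 payoff=0.0000 vs cont=1.2821 → 1.2821 [wait]  ⇒ S*(2)=-
t_1: node(1,0) S=93.8197 payoff=0.0000 vs cont=9.5585 → 9.5585 [wait]  node(1,1) S=120.6672 payoff=0.0000 vs cont=3.2988 → 3.2988 [wait]  ⇒ S*(1)=-
t_0: node(0,0) S=106.4000 payoff=0.0000 vs cont=6.4448 → 6.4448 [wait]  ⇒ S*(0)=-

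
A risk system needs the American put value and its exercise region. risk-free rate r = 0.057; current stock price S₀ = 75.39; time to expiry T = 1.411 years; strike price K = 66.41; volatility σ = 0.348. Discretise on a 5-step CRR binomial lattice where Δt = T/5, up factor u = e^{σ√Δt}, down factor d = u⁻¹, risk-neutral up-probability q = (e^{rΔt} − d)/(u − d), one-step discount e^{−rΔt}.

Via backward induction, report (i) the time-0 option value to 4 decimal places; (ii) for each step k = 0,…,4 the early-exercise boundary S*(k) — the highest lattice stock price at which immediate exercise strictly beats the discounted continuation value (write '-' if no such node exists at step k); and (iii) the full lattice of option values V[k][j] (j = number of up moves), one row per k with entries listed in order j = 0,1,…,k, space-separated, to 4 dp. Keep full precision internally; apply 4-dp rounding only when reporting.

Δt=0.28220  u=1.20306  d=0.83122  q=0.49752  discount=0.98404
step 5 (expiry): payoffs max(K−S,0) = 36.4955 23.1133 3.7447 0.0000 0.0000 0.0000
step 4: (k=4,j=0): S=35.9889, (K−S)⁺=30.4211, hold=29.3615 ⇒ V=30.4211 exercise | (k=4,j=1): S=52.0884, (K−S)⁺=14.3216, hold=13.2619 ⇒ V=14.3216 exercise | (k=4,j=2): S=75.3900, (K−S)⁺=0.0000, hold=1.8516 ⇒ V=1.8516 continue | (k=4,j=3): S=109.1155, (K−S)⁺=0.0000, hold=0.0000 ⇒ V=0.0000 continue | (k=4,j=4): S=157.9281, (K−S)⁺=0.0000, hold=0.0000 ⇒ V=0.0000 continue  boundary S*=52.0884
step 3: (k=3,j=0): S=43.2967, (K−S)⁺=23.1133, hold=22.0536 ⇒ V=23.1133 exercise | (k=3,j=1): S=62.6653, (K−S)⁺=3.7447, hold=7.9880 ⇒ V=7.9880 continue | (k=3,j=2): S=90.6985, (K−S)⁺=0.0000, hold=0.9155 ⇒ V=0.9155 continue | (k=3,j=3): S=131.2723, (K−S)⁺=0.0000, hold=0.0000 ⇒ V=0.0000 continue  boundary S*=43.2967
step 2: (k=2,j=0): S=52.0884, (K−S)⁺=14.3216, hold=15.3394 ⇒ V=15.3394 continue | (k=2,j=1): S=75.3900, (K−S)⁺=0.0000, hold=4.3979 ⇒ V=4.3979 continue | (k=2,j=2): S=109.1155, (K−S)⁺=0.0000, hold=0.4527 ⇒ V=0.4527 continue  boundary S*=-
step 1: (k=1,j=0): S=62.6653, (K−S)⁺=3.7447, hold=9.7379 ⇒ V=9.7379 continue | (k=1,j=1): S=90.6985, (K−S)⁺=0.0000, hold=2.3962 ⇒ V=2.3962 continue  boundary S*=-
step 0: (k=0,j=0): S=75.3900, (K−S)⁺=0.0000, hold=5.9881 ⇒ V=5.9881 continue  boundary S*=-

price = 5.9881
boundary = - - - 43.2967 52.0884
tree:
5.9881
9.7379 2.3962
15.3394 4.3979 0.4527
23.1133 7.9880 0.9155 0.0000
30.4211 14.3216 1.8516 0.0000 0.0000
36.4955 23.1133 3.7447 0.0000 0.0000 0.0000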